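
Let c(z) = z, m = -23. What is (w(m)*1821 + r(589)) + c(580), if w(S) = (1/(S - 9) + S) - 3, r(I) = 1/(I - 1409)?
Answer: -307158273/6560 ≈ -46823.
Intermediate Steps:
r(I) = 1/(-1409 + I)
w(S) = -3 + S + 1/(-9 + S) (w(S) = (1/(-9 + S) + S) - 3 = (S + 1/(-9 + S)) - 3 = -3 + S + 1/(-9 + S))
(w(m)*1821 + r(589)) + c(580) = (((28 + (-23)**2 - 12*(-23))/(-9 - 23))*1821 + 1/(-1409 + 589)) + 580 = (((28 + 529 + 276)/(-32))*1821 + 1/(-820)) + 580 = (-1/32*833*1821 - 1/820) + 580 = (-833/32*1821 - 1/820) + 580 = (-1516893/32 - 1/820) + 580 = -310963073/6560 + 580 = -307158273/6560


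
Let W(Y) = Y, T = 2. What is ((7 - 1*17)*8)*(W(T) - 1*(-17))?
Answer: -1520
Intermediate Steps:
((7 - 1*17)*8)*(W(T) - 1*(-17)) = ((7 - 1*17)*8)*(2 - 1*(-17)) = ((7 - 17)*8)*(2 + 17) = -10*8*19 = -80*19 = -1520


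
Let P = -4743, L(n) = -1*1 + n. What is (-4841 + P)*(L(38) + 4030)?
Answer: -38978128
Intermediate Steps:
L(n) = -1 + n
(-4841 + P)*(L(38) + 4030) = (-4841 - 4743)*((-1 + 38) + 4030) = -9584*(37 + 4030) = -9584*4067 = -38978128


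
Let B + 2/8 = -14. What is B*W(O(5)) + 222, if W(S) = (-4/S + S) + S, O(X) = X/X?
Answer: 501/2 ≈ 250.50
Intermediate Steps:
O(X) = 1
B = -57/4 (B = -1/4 - 14 = -57/4 ≈ -14.250)
W(S) = -4/S + 2*S (W(S) = (S - 4/S) + S = -4/S + 2*S)
B*W(O(5)) + 222 = -57*(-4/1 + 2*1)/4 + 222 = -57*(-4*1 + 2)/4 + 222 = -57*(-4 + 2)/4 + 222 = -57/4*(-2) + 222 = 57/2 + 222 = 501/2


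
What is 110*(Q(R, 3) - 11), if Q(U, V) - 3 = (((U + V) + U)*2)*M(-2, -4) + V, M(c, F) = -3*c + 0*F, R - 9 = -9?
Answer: 3410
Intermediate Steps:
R = 0 (R = 9 - 9 = 0)
M(c, F) = -3*c (M(c, F) = -3*c + 0 = -3*c)
Q(U, V) = 3 + 13*V + 24*U (Q(U, V) = 3 + ((((U + V) + U)*2)*(-3*(-2)) + V) = 3 + (((V + 2*U)*2)*6 + V) = 3 + ((2*V + 4*U)*6 + V) = 3 + ((12*V + 24*U) + V) = 3 + (13*V + 24*U) = 3 + 13*V + 24*U)
110*(Q(R, 3) - 11) = 110*((3 + 13*3 + 24*0) - 11) = 110*((3 + 39 + 0) - 11) = 110*(42 - 11) = 110*31 = 3410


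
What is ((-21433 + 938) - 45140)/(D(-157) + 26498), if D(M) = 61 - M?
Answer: -65635/26716 ≈ -2.4568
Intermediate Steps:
((-21433 + 938) - 45140)/(D(-157) + 26498) = ((-21433 + 938) - 45140)/((61 - 1*(-157)) + 26498) = (-20495 - 45140)/((61 + 157) + 26498) = -65635/(218 + 26498) = -65635/26716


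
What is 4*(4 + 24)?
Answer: 112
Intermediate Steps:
4*(4 + 24) = 4*28 = 112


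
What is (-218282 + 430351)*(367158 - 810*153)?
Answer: 51581118732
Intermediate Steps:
(-218282 + 430351)*(367158 - 810*153) = 212069*(367158 - 123930) = 212069*243228 = 51581118732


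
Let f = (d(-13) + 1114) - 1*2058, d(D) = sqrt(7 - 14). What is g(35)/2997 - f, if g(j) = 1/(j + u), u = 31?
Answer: 186725089/197802 - I*sqrt(7) ≈ 944.0 - 2.6458*I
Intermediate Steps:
d(D) = I*sqrt(7) (d(D) = sqrt(-7) = I*sqrt(7))
g(j) = 1/(31 + j) (g(j) = 1/(j + 31) = 1/(31 + j))
f = -944 + I*sqrt(7) (f = (I*sqrt(7) + 1114) - 1*2058 = (1114 + I*sqrt(7)) - 2058 = -944 + I*sqrt(7) ≈ -944.0 + 2.6458*I)
g(35)/2997 - f = 1/((31 + 35)*2997) - (-944 + I*sqrt(7)) = (1/2997)/66 + (944 - I*sqrt(7)) = (1/66)*(1/2997) + (944 - I*sqrt(7)) = 1/197802 + (944 - I*sqrt(7)) = 186725089/197802 - I*sqrt(7)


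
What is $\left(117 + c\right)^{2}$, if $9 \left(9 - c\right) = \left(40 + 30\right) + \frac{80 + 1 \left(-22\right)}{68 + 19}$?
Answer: $\frac{10176100}{729} \approx 13959.0$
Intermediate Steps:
$c = \frac{31}{27}$ ($c = 9 - \frac{\left(40 + 30\right) + \frac{80 + 1 \left(-22\right)}{68 + 19}}{9} = 9 - \frac{70 + \frac{80 - 22}{87}}{9} = 9 - \frac{70 + 58 \cdot \frac{1}{87}}{9} = 9 - \frac{70 + \frac{2}{3}}{9} = 9 - \frac{212}{27} = \frac{31}{27} \approx 1.1481$)
$\left(117 + c\right)^{2} = \left(117 + \frac{31}{27}\right)^{2} = \left(\frac{3190}{27}\right)^{2} = \frac{10176100}{729}$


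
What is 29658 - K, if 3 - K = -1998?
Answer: 27657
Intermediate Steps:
K = 2001 (K = 3 - 1*(-1998) = 3 + 1998 = 2001)
29658 - K = 29658 - 1*2001 = 29658 - 2001 = 27657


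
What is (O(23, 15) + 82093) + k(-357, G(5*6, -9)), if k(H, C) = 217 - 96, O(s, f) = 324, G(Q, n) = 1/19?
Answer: 82538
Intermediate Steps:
G(Q, n) = 1/19
k(H, C) = 121
(O(23, 15) + 82093) + k(-357, G(5*6, -9)) = (324 + 82093) + 121 = 82417 + 121 = 82538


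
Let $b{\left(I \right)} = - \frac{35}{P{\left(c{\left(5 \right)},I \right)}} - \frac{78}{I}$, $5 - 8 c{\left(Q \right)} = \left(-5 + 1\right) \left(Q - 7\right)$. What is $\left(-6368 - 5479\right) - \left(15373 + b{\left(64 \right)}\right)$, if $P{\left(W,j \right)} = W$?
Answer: $- \frac{2621963}{96} \approx -27312.0$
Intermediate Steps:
$c{\left(Q \right)} = - \frac{23}{8} + \frac{Q}{2}$ ($c{\left(Q \right)} = \frac{5}{8} - \frac{\left(-5 + 1\right) \left(Q - 7\right)}{8} = \frac{5}{8} - \frac{\left(-4\right) \left(Q - 7\right)}{8} = \frac{5}{8} - \frac{\left(-4\right) \left(-7 + Q\right)}{8} = \frac{5}{8} - \frac{28 - 4 Q}{8} = \frac{5}{8} + \left(- \frac{7}{2} + \frac{Q}{2}\right) = - \frac{23}{8} + \frac{Q}{2}$)
$b{\left(I \right)} = \frac{280}{3} - \frac{78}{I}$ ($b{\left(I \right)} = - \frac{35}{- \frac{23}{8} + \frac{1}{2} \cdot 5} - \frac{78}{I} = - \frac{35}{- \frac{23}{8} + \frac{5}{2}} - \frac{78}{I} = - \frac{35}{- \frac{3}{8}} - \frac{78}{I} = \left(-35\right) \left(- \frac{8}{3}\right) - \frac{78}{I} = \frac{280}{3} - \frac{78}{I}$)
$\left(-6368 - 5479\right) - \left(15373 + b{\left(64 \right)}\right) = \left(-6368 - 5479\right) - \left(15373 + \left(\frac{280}{3} - \frac{78}{64}\right)\right) = \left(-6368 - 5479\right) - \left(15373 + \left(\frac{280}{3} - \frac{39}{32}\right)\right) = -11847 - \left(15373 + \left(\frac{280}{3} - \frac{39}{32}\right)\right) = -11847 - \left(15373 + \frac{8843}{96}\right) = -11847 - \frac{1484651}{96} = - \frac{2621963}{96}$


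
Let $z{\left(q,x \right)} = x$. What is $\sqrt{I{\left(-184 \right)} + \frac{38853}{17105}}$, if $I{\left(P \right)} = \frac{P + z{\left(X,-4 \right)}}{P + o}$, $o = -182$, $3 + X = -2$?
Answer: $\frac{\sqrt{27289117333335}}{3130215} \approx 1.6689$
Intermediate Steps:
$X = -5$ ($X = -3 - 2 = -5$)
$I{\left(P \right)} = \frac{-4 + P}{-182 + P}$ ($I{\left(P \right)} = \frac{P - 4}{P - 182} = \frac{-4 + P}{-182 + P}$)
$\sqrt{I{\left(-184 \right)} + \frac{38853}{17105}} = \sqrt{\frac{-4 - 184}{-182 - 184} + \frac{38853}{17105}} = \sqrt{\frac{1}{-366} \left(-188\right) + 38853 \cdot \frac{1}{17105}} = \sqrt{\left(- \frac{1}{366}\right) \left(-188\right) + \frac{38853}{17105}} = \sqrt{\frac{94}{183} + \frac{38853}{17105}} = \sqrt{\frac{8717969}{3130215}} = \frac{\sqrt{27289117333335}}{3130215}$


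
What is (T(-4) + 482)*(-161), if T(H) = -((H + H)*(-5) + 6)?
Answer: -70196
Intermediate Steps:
T(H) = -6 + 10*H (T(H) = -((2*H)*(-5) + 6) = -(-10*H + 6) = -(6 - 10*H) = -6 + 10*H)
(T(-4) + 482)*(-161) = ((-6 + 10*(-4)) + 482)*(-161) = ((-6 - 40) + 482)*(-161) = (-46 + 482)*(-161) = 436*(-161) = -70196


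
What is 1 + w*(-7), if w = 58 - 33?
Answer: -174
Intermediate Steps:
w = 25
1 + w*(-7) = 1 + 25*(-7) = 1 - 175 = -174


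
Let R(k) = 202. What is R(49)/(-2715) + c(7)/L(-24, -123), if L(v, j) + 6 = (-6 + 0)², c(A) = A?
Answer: 863/5430 ≈ 0.15893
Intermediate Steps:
L(v, j) = 30 (L(v, j) = -6 + (-6 + 0)² = -6 + (-6)² = -6 + 36 = 30)
R(49)/(-2715) + c(7)/L(-24, -123) = 202/(-2715) + 7/30 = 202*(-1/2715) + 7*(1/30) = -202/2715 + 7/30 = 863/5430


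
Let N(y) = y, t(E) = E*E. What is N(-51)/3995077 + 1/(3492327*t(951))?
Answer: -161081661592400/12618307006082761779 ≈ -1.2766e-5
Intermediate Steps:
t(E) = E²
N(-51)/3995077 + 1/(3492327*t(951)) = -51/3995077 + 1/(3492327*(951²)) = -51*1/3995077 + (1/3492327)/904401 = -51/3995077 + (1/3492327)*(1/904401) = -51/3995077 + 1/3158464031127 = -161081661592400/12618307006082761779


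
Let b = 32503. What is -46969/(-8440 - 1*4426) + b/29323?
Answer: 256493655/53895674 ≈ 4.7591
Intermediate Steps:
-46969/(-8440 - 1*4426) + b/29323 = -46969/(-8440 - 1*4426) + 32503/29323 = -46969/(-8440 - 4426) + 32503*(1/29323) = -46969/(-12866) + 32503/29323 = -46969*(-1/12866) + 32503/29323 = 46969/12866 + 32503/29323 = 256493655/53895674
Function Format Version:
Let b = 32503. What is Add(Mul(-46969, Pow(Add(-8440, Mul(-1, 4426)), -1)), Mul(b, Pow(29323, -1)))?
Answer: Rational(256493655, 53895674) ≈ 4.7591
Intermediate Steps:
Add(Mul(-46969, Pow(Add(-8440, Mul(-1, 4426)), -1)), Mul(b, Pow(29323, -1))) = Add(Mul(-46969, Pow(Add(-8440, Mul(-1, 4426)), -1)), Mul(32503, Pow(29323, -1))) = Add(Mul(-46969, Pow(Add(-8440, -4426), -1)), Mul(32503, Rational(1, 29323))) = Add(Mul(-46969, Pow(-12866, -1)), Rational(32503, 29323)) = Add(Mul(-46969, Rational(-1, 12866)), Rational(32503, 29323)) = Add(Rational(46969, 12866), Rational(32503, 29323)) = Rational(256493655, 53895674)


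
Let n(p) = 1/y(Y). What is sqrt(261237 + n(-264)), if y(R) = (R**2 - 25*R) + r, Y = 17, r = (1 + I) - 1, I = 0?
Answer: sqrt(1207959854)/68 ≈ 511.11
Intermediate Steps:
r = 0 (r = (1 + 0) - 1 = 1 - 1 = 0)
y(R) = R**2 - 25*R (y(R) = (R**2 - 25*R) + 0 = R**2 - 25*R)
n(p) = -1/136 (n(p) = 1/(17*(-25 + 17)) = 1/(17*(-8)) = 1/(-136) = -1/136)
sqrt(261237 + n(-264)) = sqrt(261237 - 1/136) = sqrt(35528231/136) = sqrt(1207959854)/68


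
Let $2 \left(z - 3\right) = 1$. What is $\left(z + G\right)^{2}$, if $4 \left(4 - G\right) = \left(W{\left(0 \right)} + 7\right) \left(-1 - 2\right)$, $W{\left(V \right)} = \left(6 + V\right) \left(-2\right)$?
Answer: $\frac{225}{16} \approx 14.063$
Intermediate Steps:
$W{\left(V \right)} = -12 - 2 V$
$z = \frac{7}{2}$ ($z = 3 + \frac{1}{2} \cdot 1 = 3 + \frac{1}{2} = \frac{7}{2} \approx 3.5$)
$G = \frac{1}{4}$ ($G = 4 - \frac{\left(\left(-12 - 0\right) + 7\right) \left(-1 - 2\right)}{4} = 4 - \frac{\left(\left(-12 + 0\right) + 7\right) \left(-3\right)}{4} = 4 - \frac{\left(-12 + 7\right) \left(-3\right)}{4} = 4 - \frac{\left(-5\right) \left(-3\right)}{4} = 4 - \frac{15}{4} = \frac{1}{4} \approx 0.25$)
$\left(z + G\right)^{2} = \left(\frac{7}{2} + \frac{1}{4}\right)^{2} = \left(\frac{15}{4}\right)^{2} = \frac{225}{16}$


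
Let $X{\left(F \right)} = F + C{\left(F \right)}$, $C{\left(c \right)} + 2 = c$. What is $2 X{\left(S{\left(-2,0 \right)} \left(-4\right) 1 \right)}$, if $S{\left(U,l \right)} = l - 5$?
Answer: $76$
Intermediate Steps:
$C{\left(c \right)} = -2 + c$
$S{\left(U,l \right)} = -5 + l$ ($S{\left(U,l \right)} = l - 5 = -5 + l$)
$X{\left(F \right)} = -2 + 2 F$ ($X{\left(F \right)} = F + \left(-2 + F\right) = -2 + 2 F$)
$2 X{\left(S{\left(-2,0 \right)} \left(-4\right) 1 \right)} = 2 \left(-2 + 2 \left(-5 + 0\right) \left(-4\right) 1\right) = 2 \left(-2 + 2 \left(-5\right) \left(-4\right) 1\right) = 2 \left(-2 + 2 \cdot 20 \cdot 1\right) = 2 \left(-2 + 2 \cdot 20\right) = 2 \left(-2 + 40\right) = 2 \cdot 38 = 76$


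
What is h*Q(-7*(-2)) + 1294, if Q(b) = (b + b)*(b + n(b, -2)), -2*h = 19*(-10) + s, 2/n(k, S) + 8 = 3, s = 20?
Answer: 33662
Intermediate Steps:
n(k, S) = -⅖ (n(k, S) = 2/(-8 + 3) = 2/(-5) = 2*(-⅕) = -⅖)
h = 85 (h = -(19*(-10) + 20)/2 = -(-190 + 20)/2 = -½*(-170) = 85)
Q(b) = 2*b*(-⅖ + b) (Q(b) = (b + b)*(b - ⅖) = (2*b)*(-⅖ + b) = 2*b*(-⅖ + b))
h*Q(-7*(-2)) + 1294 = 85*(2*(-7*(-2))*(-2 + 5*(-7*(-2)))/5) + 1294 = 85*((⅖)*14*(-2 + 5*14)) + 1294 = 85*((⅖)*14*(-2 + 70)) + 1294 = 85*((⅖)*14*68) + 1294 = 85*(1904/5) + 1294 = 32368 + 1294 = 33662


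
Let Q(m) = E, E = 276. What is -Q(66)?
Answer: -276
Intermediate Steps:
Q(m) = 276
-Q(66) = -1*276 = -276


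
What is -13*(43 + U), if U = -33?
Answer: -130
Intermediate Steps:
-13*(43 + U) = -13*(43 - 33) = -13*10 = -130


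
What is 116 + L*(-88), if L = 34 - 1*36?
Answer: 292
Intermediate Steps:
L = -2 (L = 34 - 36 = -2)
116 + L*(-88) = 116 - 2*(-88) = 116 + 176 = 292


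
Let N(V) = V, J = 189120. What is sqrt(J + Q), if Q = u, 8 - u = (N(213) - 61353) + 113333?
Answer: 3*sqrt(15215) ≈ 370.05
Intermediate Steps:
u = -52185 (u = 8 - ((213 - 61353) + 113333) = 8 - (-61140 + 113333) = 8 - 1*52193 = 8 - 52193 = -52185)
Q = -52185
sqrt(J + Q) = sqrt(189120 - 52185) = sqrt(136935) = 3*sqrt(15215)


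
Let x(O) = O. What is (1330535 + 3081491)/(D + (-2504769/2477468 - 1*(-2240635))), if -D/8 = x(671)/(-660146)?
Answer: 156865804506140968/79663822144465005 ≈ 1.9691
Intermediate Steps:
D = 2684/330073 (D = -5368/(-660146) = -5368*(-1)/660146 = -8*(-671/660146) = 2684/330073 ≈ 0.0081315)
(1330535 + 3081491)/(D + (-2504769/2477468 - 1*(-2240635))) = (1330535 + 3081491)/(2684/330073 + (-2504769/2477468 - 1*(-2240635))) = 4412026/(2684/330073 + (-2504769*1/2477468 + 2240635)) = 4412026/(2684/330073 + (-108903/107716 + 2240635)) = 4412026/(2684/330073 + 241352130757/107716) = 4412026/(79663822144465005/35554143268) = 4412026*(35554143268/79663822144465005) = 156865804506140968/79663822144465005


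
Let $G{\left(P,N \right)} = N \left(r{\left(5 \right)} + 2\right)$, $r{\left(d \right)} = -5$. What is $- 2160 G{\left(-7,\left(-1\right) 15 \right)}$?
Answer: $-97200$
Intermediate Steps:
$G{\left(P,N \right)} = - 3 N$ ($G{\left(P,N \right)} = N \left(-5 + 2\right) = N \left(-3\right) = - 3 N$)
$- 2160 G{\left(-7,\left(-1\right) 15 \right)} = - 2160 \left(- 3 \left(\left(-1\right) 15\right)\right) = - 2160 \left(\left(-3\right) \left(-15\right)\right) = \left(-2160\right) 45 = -97200$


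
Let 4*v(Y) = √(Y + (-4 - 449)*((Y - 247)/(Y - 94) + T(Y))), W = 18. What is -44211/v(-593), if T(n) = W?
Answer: 176844*I*√487747787/2129903 ≈ 1833.7*I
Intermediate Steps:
T(n) = 18
v(Y) = √(-8154 + Y - 453*(-247 + Y)/(-94 + Y))/4 (v(Y) = √(Y + (-4 - 449)*((Y - 247)/(Y - 94) + 18))/4 = √(Y - 453*((-247 + Y)/(-94 + Y) + 18))/4 = √(Y - 453*(18 + (-247 + Y)/(-94 + Y)))/4 = √(Y + (-8154 - 453*(-247 + Y)/(-94 + Y)))/4 = √(-8154 + Y - 453*(-247 + Y)/(-94 + Y))/4)
-44211/v(-593) = -44211*(-4*I*√687/√(878367 + (-593)² - 8701*(-593))) = -44211*(-4*I*√687/√(878367 + 351649 + 5159693)) = -44211*(-4*I*√487747787/2129903) = -(-176844)*I*√487747787/2129903 = 176844*I*√487747787/2129903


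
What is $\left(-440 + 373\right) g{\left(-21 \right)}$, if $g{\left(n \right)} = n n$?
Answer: $-29547$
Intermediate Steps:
$g{\left(n \right)} = n^{2}$
$\left(-440 + 373\right) g{\left(-21 \right)} = \left(-440 + 373\right) \left(-21\right)^{2} = \left(-67\right) 441 = -29547$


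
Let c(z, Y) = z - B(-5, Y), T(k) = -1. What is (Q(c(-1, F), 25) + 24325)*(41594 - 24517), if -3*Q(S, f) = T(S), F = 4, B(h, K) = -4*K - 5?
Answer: 1246211152/3 ≈ 4.1540e+8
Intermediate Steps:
B(h, K) = -5 - 4*K
c(z, Y) = 5 + z + 4*Y (c(z, Y) = z - (-5 - 4*Y) = z + (5 + 4*Y) = 5 + z + 4*Y)
Q(S, f) = 1/3 (Q(S, f) = -1/3*(-1) = 1/3)
(Q(c(-1, F), 25) + 24325)*(41594 - 24517) = (1/3 + 24325)*(41594 - 24517) = (72976/3)*17077 = 1246211152/3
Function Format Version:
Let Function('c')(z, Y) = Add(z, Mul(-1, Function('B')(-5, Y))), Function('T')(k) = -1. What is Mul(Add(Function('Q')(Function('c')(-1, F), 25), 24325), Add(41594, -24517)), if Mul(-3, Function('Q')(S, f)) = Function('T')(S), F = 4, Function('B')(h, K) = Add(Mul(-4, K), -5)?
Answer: Rational(1246211152, 3) ≈ 4.1540e+8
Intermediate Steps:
Function('B')(h, K) = Add(-5, Mul(-4, K))
Function('c')(z, Y) = Add(5, z, Mul(4, Y)) (Function('c')(z, Y) = Add(z, Mul(-1, Add(-5, Mul(-4, Y)))) = Add(z, Add(5, Mul(4, Y))) = Add(5, z, Mul(4, Y)))
Function('Q')(S, f) = Rational(1, 3) (Function('Q')(S, f) = Mul(Rational(-1, 3), -1) = Rational(1, 3))
Mul(Add(Function('Q')(Function('c')(-1, F), 25), 24325), Add(41594, -24517)) = Mul(Add(Rational(1, 3), 24325), Add(41594, -24517)) = Mul(Rational(72976, 3), 17077) = Rational(1246211152, 3)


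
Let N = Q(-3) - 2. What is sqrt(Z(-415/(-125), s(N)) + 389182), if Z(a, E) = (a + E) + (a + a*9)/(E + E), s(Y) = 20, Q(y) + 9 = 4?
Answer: sqrt(38920615)/10 ≈ 623.86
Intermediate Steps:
Q(y) = -5 (Q(y) = -9 + 4 = -5)
N = -7 (N = -5 - 2 = -7)
Z(a, E) = E + a + 5*a/E (Z(a, E) = (E + a) + (a + 9*a)/((2*E)) = (E + a) + (10*a)*(1/(2*E)) = (E + a) + 5*a/E = E + a + 5*a/E)
sqrt(Z(-415/(-125), s(N)) + 389182) = sqrt((20 - 415/(-125) + 5*(-415/(-125))/20) + 389182) = sqrt((20 - 415*(-1/125) + 5*(-415*(-1/125))*(1/20)) + 389182) = sqrt((20 + 83/25 + 5*(83/25)*(1/20)) + 389182) = sqrt((20 + 83/25 + 83/100) + 389182) = sqrt(483/20 + 389182) = sqrt(7784123/20) = sqrt(38920615)/10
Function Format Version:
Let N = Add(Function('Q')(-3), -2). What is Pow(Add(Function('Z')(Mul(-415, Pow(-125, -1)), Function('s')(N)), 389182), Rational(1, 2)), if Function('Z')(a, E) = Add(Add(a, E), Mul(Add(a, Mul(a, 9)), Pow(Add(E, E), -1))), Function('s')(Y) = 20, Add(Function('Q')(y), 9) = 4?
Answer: Mul(Rational(1, 10), Pow(38920615, Rational(1, 2))) ≈ 623.86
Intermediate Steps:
Function('Q')(y) = -5 (Function('Q')(y) = Add(-9, 4) = -5)
N = -7 (N = Add(-5, -2) = -7)
Function('Z')(a, E) = Add(E, a, Mul(5, a, Pow(E, -1))) (Function('Z')(a, E) = Add(Add(E, a), Mul(Add(a, Mul(9, a)), Pow(Mul(2, E), -1))) = Add(Add(E, a), Mul(Mul(10, a), Mul(Rational(1, 2), Pow(E, -1)))) = Add(Add(E, a), Mul(5, a, Pow(E, -1))) = Add(E, a, Mul(5, a, Pow(E, -1))))
Pow(Add(Function('Z')(Mul(-415, Pow(-125, -1)), Function('s')(N)), 389182), Rational(1, 2)) = Pow(Add(Add(20, Mul(-415, Pow(-125, -1)), Mul(5, Mul(-415, Pow(-125, -1)), Pow(20, -1))), 389182), Rational(1, 2)) = Pow(Add(Add(20, Mul(-415, Rational(-1, 125)), Mul(5, Mul(-415, Rational(-1, 125)), Rational(1, 20))), 389182), Rational(1, 2)) = Pow(Add(Add(20, Rational(83, 25), Mul(5, Rational(83, 25), Rational(1, 20))), 389182), Rational(1, 2)) = Pow(Add(Add(20, Rational(83, 25), Rational(83, 100)), 389182), Rational(1, 2)) = Pow(Add(Rational(483, 20), 389182), Rational(1, 2)) = Pow(Rational(7784123, 20), Rational(1, 2)) = Mul(Rational(1, 10), Pow(38920615, Rational(1, 2)))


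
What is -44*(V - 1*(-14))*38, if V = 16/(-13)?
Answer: -277552/13 ≈ -21350.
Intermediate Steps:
V = -16/13 (V = 16*(-1/13) = -16/13 ≈ -1.2308)
-44*(V - 1*(-14))*38 = -44*(-16/13 - 1*(-14))*38 = -44*(-16/13 + 14)*38 = -44*166/13*38 = -7304/13*38 = -277552/13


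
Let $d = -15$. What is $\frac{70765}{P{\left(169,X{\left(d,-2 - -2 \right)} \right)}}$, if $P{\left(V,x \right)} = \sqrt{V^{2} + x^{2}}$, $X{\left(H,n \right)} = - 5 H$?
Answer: $\frac{70765 \sqrt{34186}}{34186} \approx 382.73$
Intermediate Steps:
$\frac{70765}{P{\left(169,X{\left(d,-2 - -2 \right)} \right)}} = \frac{70765}{\sqrt{169^{2} + \left(\left(-5\right) \left(-15\right)\right)^{2}}} = \frac{70765}{\sqrt{28561 + 75^{2}}} = \frac{70765}{\sqrt{28561 + 5625}} = \frac{70765}{\sqrt{34186}} = 70765 \frac{\sqrt{34186}}{34186} = \frac{70765 \sqrt{34186}}{34186}$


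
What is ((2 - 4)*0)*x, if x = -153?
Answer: 0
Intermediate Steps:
((2 - 4)*0)*x = ((2 - 4)*0)*(-153) = -2*0*(-153) = 0*(-153) = 0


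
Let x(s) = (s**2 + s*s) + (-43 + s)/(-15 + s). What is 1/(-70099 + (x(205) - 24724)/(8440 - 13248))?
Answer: -456760/32024055291 ≈ -1.4263e-5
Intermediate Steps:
x(s) = 2*s**2 + (-43 + s)/(-15 + s) (x(s) = (s**2 + s**2) + (-43 + s)/(-15 + s) = 2*s**2 + (-43 + s)/(-15 + s))
1/(-70099 + (x(205) - 24724)/(8440 - 13248)) = 1/(-70099 + ((-43 + 205 - 30*205**2 + 2*205**3)/(-15 + 205) - 24724)/(8440 - 13248)) = 1/(-70099 + ((-43 + 205 - 30*42025 + 2*8615125)/190 - 24724)/(-4808)) = 1/(-70099 + ((-43 + 205 - 1260750 + 17230250)/190 - 24724)*(-1/4808)) = 1/(-70099 + ((1/190)*15969662 - 24724)*(-1/4808)) = 1/(-70099 + (7984831/95 - 24724)*(-1/4808)) = 1/(-70099 + (5636051/95)*(-1/4808)) = 1/(-70099 - 5636051/456760) = 1/(-32024055291/456760) = -456760/32024055291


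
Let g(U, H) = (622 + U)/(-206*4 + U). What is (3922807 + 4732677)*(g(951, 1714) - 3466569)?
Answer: -3810600114251960/127 ≈ -3.0005e+13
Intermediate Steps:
g(U, H) = (622 + U)/(-824 + U)
(3922807 + 4732677)*(g(951, 1714) - 3466569) = (3922807 + 4732677)*((622 + 951)/(-824 + 951) - 3466569) = 8655484*(1573/127 - 3466569) = 8655484*(-440252690/127) = -3810600114251960/127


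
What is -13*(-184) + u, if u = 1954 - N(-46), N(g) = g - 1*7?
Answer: 4399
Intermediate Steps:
N(g) = -7 + g (N(g) = g - 7 = -7 + g)
u = 2007 (u = 1954 - (-7 - 46) = 1954 - 1*(-53) = 1954 + 53 = 2007)
-13*(-184) + u = -13*(-184) + 2007 = 2392 + 2007 = 4399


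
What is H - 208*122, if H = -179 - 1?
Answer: -25556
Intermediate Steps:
H = -180
H - 208*122 = -180 - 208*122 = -180 - 25376 = -25556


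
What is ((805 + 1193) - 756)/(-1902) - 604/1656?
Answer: -133565/131238 ≈ -1.0177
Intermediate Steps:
((805 + 1193) - 756)/(-1902) - 604/1656 = (1998 - 756)*(-1/1902) - 604*1/1656 = 1242*(-1/1902) - 151/414 = -207/317 - 151/414 = -133565/131238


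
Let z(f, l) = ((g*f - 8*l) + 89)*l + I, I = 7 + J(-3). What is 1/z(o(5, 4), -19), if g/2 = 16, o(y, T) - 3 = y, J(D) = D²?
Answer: -1/9427 ≈ -0.00010608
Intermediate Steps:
o(y, T) = 3 + y
I = 16 (I = 7 + (-3)² = 7 + 9 = 16)
g = 32 (g = 2*16 = 32)
z(f, l) = 16 + l*(89 - 8*l + 32*f) (z(f, l) = ((32*f - 8*l) + 89)*l + 16 = ((-8*l + 32*f) + 89)*l + 16 = (89 - 8*l + 32*f)*l + 16 = l*(89 - 8*l + 32*f) + 16 = 16 + l*(89 - 8*l + 32*f))
1/z(o(5, 4), -19) = 1/(16 - 8*(-19)² + 89*(-19) + 32*(3 + 5)*(-19)) = 1/(16 - 8*361 - 1691 + 32*8*(-19)) = 1/(16 - 2888 - 1691 - 4864) = 1/(-9427) = -1/9427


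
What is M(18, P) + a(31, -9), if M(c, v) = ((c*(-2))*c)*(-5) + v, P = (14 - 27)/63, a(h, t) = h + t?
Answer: 205493/63 ≈ 3261.8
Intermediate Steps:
P = -13/63 (P = -13*1/63 = -13/63 ≈ -0.20635)
M(c, v) = v + 10*c² (M(c, v) = ((-2*c)*c)*(-5) + v = -2*c²*(-5) + v = 10*c² + v = v + 10*c²)
M(18, P) + a(31, -9) = (-13/63 + 10*18²) + (31 - 9) = (-13/63 + 10*324) + 22 = (-13/63 + 3240) + 22 = 204107/63 + 22 = 205493/63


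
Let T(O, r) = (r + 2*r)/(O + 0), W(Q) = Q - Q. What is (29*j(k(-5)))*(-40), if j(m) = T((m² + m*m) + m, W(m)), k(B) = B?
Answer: 0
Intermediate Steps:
W(Q) = 0
T(O, r) = 3*r/O (T(O, r) = (3*r)/O = 3*r/O)
j(m) = 0 (j(m) = 3*0/((m² + m*m) + m) = 3*0/((m² + m²) + m) = 3*0/(2*m² + m) = 3*0/(m + 2*m²) = 0)
(29*j(k(-5)))*(-40) = (29*0)*(-40) = 0*(-40) = 0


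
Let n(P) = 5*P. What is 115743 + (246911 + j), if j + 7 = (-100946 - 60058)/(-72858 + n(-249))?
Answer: 8957797215/24701 ≈ 3.6265e+5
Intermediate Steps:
j = -119239/24701 (j = -7 + (-100946 - 60058)/(-72858 + 5*(-249)) = -7 - 161004/(-72858 - 1245) = -7 - 161004/(-74103) = -7 - 161004*(-1/74103) = -7 + 53668/24701 = -119239/24701 ≈ -4.8273)
115743 + (246911 + j) = 115743 + (246911 - 119239/24701) = 115743 + 6098829372/24701 = 8957797215/24701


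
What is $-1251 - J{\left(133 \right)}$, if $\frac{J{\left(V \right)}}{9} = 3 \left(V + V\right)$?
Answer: $-8433$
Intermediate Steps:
$J{\left(V \right)} = 54 V$ ($J{\left(V \right)} = 9 \cdot 3 \left(V + V\right) = 9 \cdot 3 \cdot 2 V = 9 \cdot 6 V = 54 V$)
$-1251 - J{\left(133 \right)} = -1251 - 54 \cdot 133 = -1251 - 7182 = -8433$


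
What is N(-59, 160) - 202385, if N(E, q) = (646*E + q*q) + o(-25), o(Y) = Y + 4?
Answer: -214920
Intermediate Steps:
o(Y) = 4 + Y
N(E, q) = -21 + q² + 646*E (N(E, q) = (646*E + q*q) + (4 - 25) = (646*E + q²) - 21 = (q² + 646*E) - 21 = -21 + q² + 646*E)
N(-59, 160) - 202385 = (-21 + 160² + 646*(-59)) - 202385 = (-21 + 25600 - 38114) - 202385 = -12535 - 202385 = -214920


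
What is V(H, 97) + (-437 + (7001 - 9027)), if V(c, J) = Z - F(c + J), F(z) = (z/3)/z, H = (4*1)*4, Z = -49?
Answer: -7537/3 ≈ -2512.3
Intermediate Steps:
H = 16 (H = 4*4 = 16)
F(z) = ⅓ (F(z) = (z*(⅓))/z = (z/3)/z = ⅓)
V(c, J) = -148/3 (V(c, J) = -49 - 1*⅓ = -49 - ⅓ = -148/3)
V(H, 97) + (-437 + (7001 - 9027)) = -148/3 + (-437 + (7001 - 9027)) = -148/3 + (-437 - 2026) = -148/3 - 2463 = -7537/3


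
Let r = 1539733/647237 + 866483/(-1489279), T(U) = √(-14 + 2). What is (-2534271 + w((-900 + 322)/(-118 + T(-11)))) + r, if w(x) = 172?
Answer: -2442658035818257141/963916472123 ≈ -2.5341e+6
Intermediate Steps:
T(U) = 2*I*√3 (T(U) = √(-12) = 2*I*√3)
r = 1732272165036/963916472123 (r = 1539733*(1/647237) + 866483*(-1/1489279) = 1539733/647237 - 866483/1489279 = 1732272165036/963916472123 ≈ 1.7971)
(-2534271 + w((-900 + 322)/(-118 + T(-11)))) + r = (-2534271 + 172) + 1732272165036/963916472123 = -2534099 + 1732272165036/963916472123 = -2442658035818257141/963916472123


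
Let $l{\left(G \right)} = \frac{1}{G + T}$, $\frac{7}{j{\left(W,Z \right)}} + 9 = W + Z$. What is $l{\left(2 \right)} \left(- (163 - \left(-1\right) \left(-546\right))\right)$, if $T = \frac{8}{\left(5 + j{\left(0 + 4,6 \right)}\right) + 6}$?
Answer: $\frac{3447}{22} \approx 156.68$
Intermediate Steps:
$j{\left(W,Z \right)} = \frac{7}{-9 + W + Z}$ ($j{\left(W,Z \right)} = \frac{7}{-9 + \left(W + Z\right)} = \frac{7}{-9 + W + Z}$)
$T = \frac{4}{9}$ ($T = \frac{8}{\left(5 + \frac{7}{-9 + \left(0 + 4\right) + 6}\right) + 6} = \frac{8}{\left(5 + \frac{7}{-9 + 4 + 6}\right) + 6} = \frac{8}{\left(5 + \frac{7}{1}\right) + 6} = \frac{8}{\left(5 + 7 \cdot 1\right) + 6} = \frac{8}{\left(5 + 7\right) + 6} = \frac{8}{12 + 6} = \frac{8}{18} = 8 \cdot \frac{1}{18} = \frac{4}{9} \approx 0.44444$)
$l{\left(G \right)} = \frac{1}{\frac{4}{9} + G}$ ($l{\left(G \right)} = \frac{1}{G + \frac{4}{9}} = \frac{1}{\frac{4}{9} + G}$)
$l{\left(2 \right)} \left(- (163 - \left(-1\right) \left(-546\right))\right) = \frac{9}{4 + 9 \cdot 2} \left(- (163 - \left(-1\right) \left(-546\right))\right) = \frac{9}{4 + 18} \left(- (163 - 546)\right) = \frac{9}{22} \left(- (163 - 546)\right) = 9 \cdot \frac{1}{22} \left(\left(-1\right) \left(-383\right)\right) = \frac{9}{22} \cdot 383 = \frac{3447}{22}$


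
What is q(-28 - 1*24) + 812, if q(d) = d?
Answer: 760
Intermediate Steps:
q(-28 - 1*24) + 812 = (-28 - 1*24) + 812 = (-28 - 24) + 812 = -52 + 812 = 760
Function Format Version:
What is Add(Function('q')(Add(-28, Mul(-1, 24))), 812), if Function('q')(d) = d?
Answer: 760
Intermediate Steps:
Add(Function('q')(Add(-28, Mul(-1, 24))), 812) = Add(Add(-28, Mul(-1, 24)), 812) = Add(Add(-28, -24), 812) = Add(-52, 812) = 760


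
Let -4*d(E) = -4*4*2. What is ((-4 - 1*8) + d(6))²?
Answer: 16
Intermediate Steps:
d(E) = 8 (d(E) = -(-4*4)*2/4 = -(-4)*2 = -¼*(-32) = 8)
((-4 - 1*8) + d(6))² = ((-4 - 1*8) + 8)² = ((-4 - 8) + 8)² = (-12 + 8)² = (-4)² = 16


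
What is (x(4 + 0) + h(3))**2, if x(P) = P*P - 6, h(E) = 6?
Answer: 256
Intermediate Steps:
x(P) = -6 + P**2 (x(P) = P**2 - 6 = -6 + P**2)
(x(4 + 0) + h(3))**2 = ((-6 + (4 + 0)**2) + 6)**2 = ((-6 + 4**2) + 6)**2 = ((-6 + 16) + 6)**2 = (10 + 6)**2 = 16**2 = 256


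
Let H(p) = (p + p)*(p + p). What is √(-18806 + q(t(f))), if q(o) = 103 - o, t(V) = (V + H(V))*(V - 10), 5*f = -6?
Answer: I*√11657455/25 ≈ 136.57*I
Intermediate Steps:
H(p) = 4*p² (H(p) = (2*p)*(2*p) = 4*p²)
f = -6/5 (f = (⅕)*(-6) = -6/5 ≈ -1.2000)
t(V) = (-10 + V)*(V + 4*V²) (t(V) = (V + 4*V²)*(V - 10) = (V + 4*V²)*(-10 + V) = (-10 + V)*(V + 4*V²))
√(-18806 + q(t(f))) = √(-18806 + (103 - (-6)*(-10 - 39*(-6/5) + 4*(-6/5)²)/5)) = √(-18806 + (103 - (-6)*(-10 + 234/5 + 4*(36/25))/5)) = √(-18806 + (103 - (-6)*(-10 + 234/5 + 144/25)/5)) = √(-18806 + (103 - (-6)*1064/(5*25))) = √(-18806 + (103 - 1*(-6384/125))) = √(-18806 + (103 + 6384/125)) = √(-18806 + 19259/125) = √(-2331491/125) = I*√11657455/25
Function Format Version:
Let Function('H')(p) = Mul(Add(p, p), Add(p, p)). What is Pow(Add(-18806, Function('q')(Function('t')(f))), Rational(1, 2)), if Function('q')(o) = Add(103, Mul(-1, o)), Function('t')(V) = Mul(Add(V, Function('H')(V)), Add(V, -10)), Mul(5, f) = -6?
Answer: Mul(Rational(1, 25), I, Pow(11657455, Rational(1, 2))) ≈ Mul(136.57, I)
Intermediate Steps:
Function('H')(p) = Mul(4, Pow(p, 2)) (Function('H')(p) = Mul(Mul(2, p), Mul(2, p)) = Mul(4, Pow(p, 2)))
f = Rational(-6, 5) (f = Mul(Rational(1, 5), -6) = Rational(-6, 5) ≈ -1.2000)
Function('t')(V) = Mul(Add(-10, V), Add(V, Mul(4, Pow(V, 2)))) (Function('t')(V) = Mul(Add(V, Mul(4, Pow(V, 2))), Add(V, -10)) = Mul(Add(V, Mul(4, Pow(V, 2))), Add(-10, V)) = Mul(Add(-10, V), Add(V, Mul(4, Pow(V, 2)))))
Pow(Add(-18806, Function('q')(Function('t')(f))), Rational(1, 2)) = Pow(Add(-18806, Add(103, Mul(-1, Mul(Rational(-6, 5), Add(-10, Mul(-39, Rational(-6, 5)), Mul(4, Pow(Rational(-6, 5), 2))))))), Rational(1, 2)) = Pow(Add(-18806, Add(103, Mul(-1, Mul(Rational(-6, 5), Add(-10, Rational(234, 5), Mul(4, Rational(36, 25))))))), Rational(1, 2)) = Pow(Add(-18806, Add(103, Mul(-1, Mul(Rational(-6, 5), Add(-10, Rational(234, 5), Rational(144, 25)))))), Rational(1, 2)) = Pow(Add(-18806, Add(103, Mul(-1, Mul(Rational(-6, 5), Rational(1064, 25))))), Rational(1, 2)) = Pow(Add(-18806, Add(103, Mul(-1, Rational(-6384, 125)))), Rational(1, 2)) = Pow(Add(-18806, Add(103, Rational(6384, 125))), Rational(1, 2)) = Pow(Add(-18806, Rational(19259, 125)), Rational(1, 2)) = Pow(Rational(-2331491, 125), Rational(1, 2)) = Mul(Rational(1, 25), I, Pow(11657455, Rational(1, 2)))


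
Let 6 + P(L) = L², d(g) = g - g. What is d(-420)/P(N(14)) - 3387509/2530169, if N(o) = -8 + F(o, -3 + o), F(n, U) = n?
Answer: -3387509/2530169 ≈ -1.3388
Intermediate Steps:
N(o) = -8 + o
d(g) = 0
P(L) = -6 + L²
d(-420)/P(N(14)) - 3387509/2530169 = 0/(-6 + (-8 + 14)²) - 3387509/2530169 = 0/(-6 + 6²) - 3387509*1/2530169 = 0/(-6 + 36) - 3387509/2530169 = 0/30 - 3387509/2530169 = 0*(1/30) - 3387509/2530169 = 0 - 3387509/2530169 = -3387509/2530169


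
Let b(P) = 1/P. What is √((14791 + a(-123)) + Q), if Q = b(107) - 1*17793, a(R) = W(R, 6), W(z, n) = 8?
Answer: I*√34278199/107 ≈ 54.717*I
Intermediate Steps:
a(R) = 8
Q = -1903850/107 (Q = 1/107 - 1*17793 = 1/107 - 17793 = -1903850/107 ≈ -17793.)
√((14791 + a(-123)) + Q) = √((14791 + 8) - 1903850/107) = √(14799 - 1903850/107) = √(-320357/107) = I*√34278199/107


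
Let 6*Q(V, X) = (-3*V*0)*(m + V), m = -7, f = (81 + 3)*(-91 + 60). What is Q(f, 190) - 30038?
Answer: -30038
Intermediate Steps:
f = -2604 (f = 84*(-31) = -2604)
Q(V, X) = 0 (Q(V, X) = ((-3*V*0)*(-7 + V))/6 = (0*(-7 + V))/6 = (1/6)*0 = 0)
Q(f, 190) - 30038 = 0 - 30038 = -30038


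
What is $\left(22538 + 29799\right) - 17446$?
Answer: $34891$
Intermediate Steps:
$\left(22538 + 29799\right) - 17446 = 52337 - 17446 = 34891$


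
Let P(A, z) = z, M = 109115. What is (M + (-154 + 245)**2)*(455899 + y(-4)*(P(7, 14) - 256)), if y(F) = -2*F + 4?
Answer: 53179801020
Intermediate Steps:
y(F) = 4 - 2*F
(M + (-154 + 245)**2)*(455899 + y(-4)*(P(7, 14) - 256)) = (109115 + (-154 + 245)**2)*(455899 + (4 - 2*(-4))*(14 - 256)) = (109115 + 91**2)*(455899 + (4 + 8)*(-242)) = (109115 + 8281)*(455899 + 12*(-242)) = 117396*(455899 - 2904) = 117396*452995 = 53179801020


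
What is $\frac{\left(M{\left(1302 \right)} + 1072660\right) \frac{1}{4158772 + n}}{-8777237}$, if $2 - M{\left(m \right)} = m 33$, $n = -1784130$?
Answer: $- \frac{514848}{10421397812077} \approx -4.9403 \cdot 10^{-8}$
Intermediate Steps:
$M{\left(m \right)} = 2 - 33 m$ ($M{\left(m \right)} = 2 - m 33 = 2 - 33 m$)
$\frac{\left(M{\left(1302 \right)} + 1072660\right) \frac{1}{4158772 + n}}{-8777237} = \frac{\left(\left(2 - 42966\right) + 1072660\right) \frac{1}{4158772 - 1784130}}{-8777237} = \frac{\left(2 - 42966\right) + 1072660}{2374642} \left(- \frac{1}{8777237}\right) = \left(-42964 + 1072660\right) \frac{1}{2374642} \left(- \frac{1}{8777237}\right) = 1029696 \cdot \frac{1}{2374642} \left(- \frac{1}{8777237}\right) = \frac{514848}{1187321} \left(- \frac{1}{8777237}\right) = - \frac{514848}{10421397812077}$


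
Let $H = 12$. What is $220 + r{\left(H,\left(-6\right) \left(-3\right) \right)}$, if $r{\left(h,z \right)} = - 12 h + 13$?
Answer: $89$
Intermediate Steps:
$r{\left(h,z \right)} = 13 - 12 h$
$220 + r{\left(H,\left(-6\right) \left(-3\right) \right)} = 220 + \left(13 - 144\right) = 220 - 131 = 89$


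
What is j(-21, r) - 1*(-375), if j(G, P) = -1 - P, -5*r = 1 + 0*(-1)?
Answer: 1871/5 ≈ 374.20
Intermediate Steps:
r = -1/5 (r = -(1 + 0*(-1))/5 = -(1 + 0)/5 = -1/5*1 = -1/5 ≈ -0.20000)
j(-21, r) - 1*(-375) = (-1 - 1*(-1/5)) - 1*(-375) = (-1 + 1/5) + 375 = -4/5 + 375 = 1871/5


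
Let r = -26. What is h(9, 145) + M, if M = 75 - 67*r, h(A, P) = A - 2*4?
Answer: 1818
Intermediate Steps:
h(A, P) = -8 + A (h(A, P) = A - 8 = -8 + A)
M = 1817 (M = 75 - 67*(-26) = 75 + 1742 = 1817)
h(9, 145) + M = (-8 + 9) + 1817 = 1 + 1817 = 1818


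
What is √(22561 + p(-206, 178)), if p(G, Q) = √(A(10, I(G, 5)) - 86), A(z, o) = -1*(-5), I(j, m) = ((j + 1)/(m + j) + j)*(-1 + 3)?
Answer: √(22561 + 9*I) ≈ 150.2 + 0.03*I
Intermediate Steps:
I(j, m) = 2*j + 2*(1 + j)/(j + m) (I(j, m) = ((1 + j)/(j + m) + j)*2 = (j + (1 + j)/(j + m))*2 = 2*j + 2*(1 + j)/(j + m))
A(z, o) = 5
p(G, Q) = 9*I (p(G, Q) = √(5 - 86) = √(-81) = 9*I)
√(22561 + p(-206, 178)) = √(22561 + 9*I)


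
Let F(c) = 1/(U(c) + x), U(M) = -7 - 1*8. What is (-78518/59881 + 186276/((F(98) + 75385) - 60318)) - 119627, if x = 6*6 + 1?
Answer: -2374263469785443/19849054475 ≈ -1.1962e+5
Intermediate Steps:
U(M) = -15 (U(M) = -7 - 8 = -15)
x = 37 (x = 36 + 1 = 37)
F(c) = 1/22 (F(c) = 1/(-15 + 37) = 1/22)
(-78518/59881 + 186276/((F(98) + 75385) - 60318)) - 119627 = (-78518/59881 + 186276/((1/22 + 75385) - 60318)) - 119627 = (-78518*1/59881 + 186276/(1658471/22 - 60318)) - 119627 = (-78518/59881 + 186276/(331475/22)) - 119627 = (-78518/59881 + 186276*(22/331475)) - 119627 = (-78518/59881 + 4098072/331475) - 119627 = 219369895382/19849054475 - 119627 = -2374263469785443/19849054475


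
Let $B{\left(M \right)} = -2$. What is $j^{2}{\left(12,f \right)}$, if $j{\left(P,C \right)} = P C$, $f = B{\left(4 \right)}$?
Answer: $576$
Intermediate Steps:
$f = -2$
$j{\left(P,C \right)} = C P$
$j^{2}{\left(12,f \right)} = \left(\left(-2\right) 12\right)^{2} = \left(-24\right)^{2} = 576$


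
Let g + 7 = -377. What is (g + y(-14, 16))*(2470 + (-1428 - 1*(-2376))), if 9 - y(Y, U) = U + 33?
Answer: -1449232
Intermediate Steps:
g = -384 (g = -7 - 377 = -384)
y(Y, U) = -24 - U (y(Y, U) = 9 - (U + 33) = 9 - (33 + U) = 9 + (-33 - U) = -24 - U)
(g + y(-14, 16))*(2470 + (-1428 - 1*(-2376))) = (-384 + (-24 - 1*16))*(2470 + (-1428 - 1*(-2376))) = (-384 + (-24 - 16))*(2470 + (-1428 + 2376)) = (-384 - 40)*(2470 + 948) = -424*3418 = -1449232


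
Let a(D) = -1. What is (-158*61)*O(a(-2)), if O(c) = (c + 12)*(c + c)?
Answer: 212036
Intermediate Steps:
O(c) = 2*c*(12 + c) (O(c) = (12 + c)*(2*c) = 2*c*(12 + c))
(-158*61)*O(a(-2)) = (-158*61)*(2*(-1)*(12 - 1)) = -19276*(-1)*11 = -9638*(-22) = 212036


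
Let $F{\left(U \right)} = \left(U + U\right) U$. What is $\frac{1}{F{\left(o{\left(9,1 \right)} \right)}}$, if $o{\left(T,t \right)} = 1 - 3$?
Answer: $\frac{1}{8} \approx 0.125$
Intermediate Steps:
$o{\left(T,t \right)} = -2$ ($o{\left(T,t \right)} = 1 - 3 = -2$)
$F{\left(U \right)} = 2 U^{2}$ ($F{\left(U \right)} = 2 U U = 2 U^{2}$)
$\frac{1}{F{\left(o{\left(9,1 \right)} \right)}} = \frac{1}{2 \left(-2\right)^{2}} = \frac{1}{2 \cdot 4} = \frac{1}{8}$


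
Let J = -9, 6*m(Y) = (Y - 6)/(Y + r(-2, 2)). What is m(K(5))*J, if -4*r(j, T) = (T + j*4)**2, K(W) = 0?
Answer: -1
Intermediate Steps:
r(j, T) = -(T + 4*j)**2/4 (r(j, T) = -(T + j*4)**2/4 = -(T + 4*j)**2/4)
m(Y) = (-6 + Y)/(6*(-9 + Y)) (m(Y) = ((Y - 6)/(Y - (2 + 4*(-2))**2/4))/6 = ((-6 + Y)/(Y - (2 - 8)**2/4))/6 = ((-6 + Y)/(Y - 1/4*(-6)**2))/6 = ((-6 + Y)/(Y - 1/4*36))/6 = ((-6 + Y)/(Y - 9))/6 = ((-6 + Y)/(-9 + Y))/6 = (-6 + Y)/(6*(-9 + Y)))
m(K(5))*J = ((-6 + 0)/(6*(-9 + 0)))*(-9) = ((1/6)*(-6)/(-9))*(-9) = ((1/6)*(-1/9)*(-6))*(-9) = (1/9)*(-9) = -1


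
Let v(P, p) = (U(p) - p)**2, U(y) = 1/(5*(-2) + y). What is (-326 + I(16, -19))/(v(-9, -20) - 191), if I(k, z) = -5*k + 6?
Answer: -360000/186901 ≈ -1.9262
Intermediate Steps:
U(y) = 1/(-10 + y)
I(k, z) = 6 - 5*k
v(P, p) = (1/(-10 + p) - p)**2
(-326 + I(16, -19))/(v(-9, -20) - 191) = (-326 + (6 - 5*16))/((-20 - 1/(-10 - 20))**2 - 191) = (-326 + (6 - 80))/((-20 - 1/(-30))**2 - 191) = (-326 - 74)/((-20 - 1*(-1/30))**2 - 191) = -400/((-20 + 1/30)**2 - 191) = -400/((-599/30)**2 - 191) = -400/(358801/900 - 191) = -400/186901/900 = -400*900/186901 = -360000/186901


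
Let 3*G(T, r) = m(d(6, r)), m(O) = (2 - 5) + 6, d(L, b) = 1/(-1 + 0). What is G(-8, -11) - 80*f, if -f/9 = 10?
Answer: 7201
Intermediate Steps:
f = -90 (f = -9*10 = -90)
d(L, b) = -1 (d(L, b) = 1/(-1) = -1)
m(O) = 3 (m(O) = -3 + 6 = 3)
G(T, r) = 1 (G(T, r) = (⅓)*3 = 1)
G(-8, -11) - 80*f = 1 - 80*(-90) = 1 + 7200 = 7201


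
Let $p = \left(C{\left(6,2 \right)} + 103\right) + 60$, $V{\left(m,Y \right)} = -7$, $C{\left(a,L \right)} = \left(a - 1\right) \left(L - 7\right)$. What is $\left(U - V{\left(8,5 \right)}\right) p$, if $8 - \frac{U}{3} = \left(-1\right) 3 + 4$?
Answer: $3864$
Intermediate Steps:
$C{\left(a,L \right)} = \left(-1 + a\right) \left(-7 + L\right)$
$U = 21$ ($U = 24 - 3 \left(\left(-1\right) 3 + 4\right) = 24 - 3 \left(-3 + 4\right) = 24 - 3 = 21$)
$p = 138$ ($p = \left(\left(7 - 2 - 42 + 2 \cdot 6\right) + 103\right) + 60 = \left(\left(7 - 2 - 42 + 12\right) + 103\right) + 60 = \left(-25 + 103\right) + 60 = 78 + 60 = 138$)
$\left(U - V{\left(8,5 \right)}\right) p = \left(21 - -7\right) 138 = \left(21 + 7\right) 138 = 28 \cdot 138 = 3864$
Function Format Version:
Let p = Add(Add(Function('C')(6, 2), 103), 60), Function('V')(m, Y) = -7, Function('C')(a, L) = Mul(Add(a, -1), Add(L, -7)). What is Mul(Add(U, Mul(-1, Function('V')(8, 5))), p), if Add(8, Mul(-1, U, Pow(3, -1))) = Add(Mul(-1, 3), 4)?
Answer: 3864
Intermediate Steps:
Function('C')(a, L) = Mul(Add(-1, a), Add(-7, L))
U = 21 (U = Add(24, Mul(-3, Add(Mul(-1, 3), 4))) = Add(24, Mul(-3, Add(-3, 4))) = Add(24, Mul(-3, 1)) = Add(24, -3) = 21)
p = 138 (p = Add(Add(Add(7, Mul(-1, 2), Mul(-7, 6), Mul(2, 6)), 103), 60) = Add(Add(Add(7, -2, -42, 12), 103), 60) = Add(Add(-25, 103), 60) = Add(78, 60) = 138)
Mul(Add(U, Mul(-1, Function('V')(8, 5))), p) = Mul(Add(21, Mul(-1, -7)), 138) = Mul(Add(21, 7), 138) = Mul(28, 138) = 3864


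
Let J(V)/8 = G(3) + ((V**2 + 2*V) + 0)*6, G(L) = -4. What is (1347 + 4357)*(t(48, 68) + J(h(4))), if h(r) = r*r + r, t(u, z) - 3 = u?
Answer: 120576856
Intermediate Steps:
t(u, z) = 3 + u
h(r) = r + r**2 (h(r) = r**2 + r = r + r**2)
J(V) = -32 + 48*V**2 + 96*V (J(V) = 8*(-4 + ((V**2 + 2*V) + 0)*6) = 8*(-4 + (V**2 + 2*V)*6) = 8*(-4 + (6*V**2 + 12*V)) = 8*(-4 + 6*V**2 + 12*V) = -32 + 48*V**2 + 96*V)
(1347 + 4357)*(t(48, 68) + J(h(4))) = (1347 + 4357)*((3 + 48) + (-32 + 48*(4*(1 + 4))**2 + 96*(4*(1 + 4)))) = 5704*(51 + (-32 + 48*(4*5)**2 + 96*(4*5))) = 5704*(51 + (-32 + 48*20**2 + 96*20)) = 5704*(51 + (-32 + 48*400 + 1920)) = 5704*(51 + (-32 + 19200 + 1920)) = 5704*(51 + 21088) = 5704*21139 = 120576856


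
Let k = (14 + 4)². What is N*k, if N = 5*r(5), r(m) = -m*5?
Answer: -40500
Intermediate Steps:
r(m) = -5*m
k = 324 (k = 18² = 324)
N = -125 (N = 5*(-5*5) = 5*(-25) = -125)
N*k = -125*324 = -40500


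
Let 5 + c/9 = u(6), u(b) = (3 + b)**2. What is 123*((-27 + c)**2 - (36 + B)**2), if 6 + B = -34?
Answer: 53090859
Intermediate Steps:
B = -40 (B = -6 - 34 = -40)
c = 684 (c = -45 + 9*(3 + 6)**2 = -45 + 9*9**2 = -45 + 9*81 = -45 + 729 = 684)
123*((-27 + c)**2 - (36 + B)**2) = 123*((-27 + 684)**2 - (36 - 40)**2) = 123*(657**2 - 1*(-4)**2) = 123*(431649 - 1*16) = 123*(431649 - 16) = 123*431633 = 53090859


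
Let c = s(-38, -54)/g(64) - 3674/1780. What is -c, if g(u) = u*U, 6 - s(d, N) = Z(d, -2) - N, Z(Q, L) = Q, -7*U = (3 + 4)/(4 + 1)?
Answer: 18267/14240 ≈ 1.2828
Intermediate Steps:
U = -1/5 (U = -(3 + 4)/(7*(4 + 1)) = -1/5 ≈ -0.20000)
s(d, N) = 6 + N - d (s(d, N) = 6 - (d - N) = 6 + (N - d) = 6 + N - d)
g(u) = -u/5 (g(u) = u*(-1/5) = -u/5)
c = -18267/14240 (c = (6 - 54 - 1*(-38))/((-1/5*64)) - 3674/1780 = (6 - 54 + 38)/(-64/5) - 3674*1/1780 = -10*(-5/64) - 1837/890 = 25/32 - 1837/890 = -18267/14240 ≈ -1.2828)
-c = -1*(-18267/14240) = 18267/14240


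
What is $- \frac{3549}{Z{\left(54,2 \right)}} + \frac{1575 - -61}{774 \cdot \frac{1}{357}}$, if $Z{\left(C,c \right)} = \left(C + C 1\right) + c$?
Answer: $\frac{10249799}{14190} \approx 722.33$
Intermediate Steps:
$Z{\left(C,c \right)} = c + 2 C$ ($Z{\left(C,c \right)} = \left(C + C\right) + c = 2 C + c = c + 2 C$)
$- \frac{3549}{Z{\left(54,2 \right)}} + \frac{1575 - -61}{774 \cdot \frac{1}{357}} = - \frac{3549}{2 + 2 \cdot 54} + \frac{1575 - -61}{774 \cdot \frac{1}{357}} = - \frac{3549}{2 + 108} + \frac{1575 + 61}{774 \cdot \frac{1}{357}} = - \frac{3549}{110} + \frac{1636}{\frac{258}{119}} = \left(-3549\right) \frac{1}{110} + 1636 \cdot \frac{119}{258} = - \frac{3549}{110} + \frac{97342}{129} = \frac{10249799}{14190}$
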